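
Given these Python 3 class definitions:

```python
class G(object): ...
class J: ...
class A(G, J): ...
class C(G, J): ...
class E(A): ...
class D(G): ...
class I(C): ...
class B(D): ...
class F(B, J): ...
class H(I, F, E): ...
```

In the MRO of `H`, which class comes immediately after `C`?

F

L[H] = H + merge(L[I], L[F], L[E], [I F E])
  take I:  [I C G J object] + [F B D G J object] + [E A G J object] + [I F E]
  take C:  [C G J object] + [F B D G J object] + [E A G J object] + [F E]
  take F:  [G J object] + [F B D G J object] + [E A G J object] + [F E]
  take B:  [G J object] + [B D G J object] + [E A G J object] + [E]
  take D:  [G J object] + [D G J object] + [E A G J object] + [E]
  take E:  [G J object] + [G J object] + [E A G J object] + [E]
  take A:  [G J object] + [G J object] + [A G J object]
  take G:  [G J object] + [G J object] + [G J object]
  take J:  [J object] + [J object] + [J object]
  take object:  [object] + [object] + [object]
MRO: H I C F B D E A G J object
C is at position 2; next is F.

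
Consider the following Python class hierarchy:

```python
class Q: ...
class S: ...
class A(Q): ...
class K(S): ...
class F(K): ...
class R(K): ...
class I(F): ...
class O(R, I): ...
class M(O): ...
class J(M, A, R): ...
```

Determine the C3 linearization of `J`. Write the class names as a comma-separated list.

L[J] = J + merge(L[M], L[A], L[R], [M A R])
  take M:  [M O R I F K S object] + [A Q object] + [R K S object] + [M A R]
  take O:  [O R I F K S object] + [A Q object] + [R K S object] + [A R]
  take A:  [R I F K S object] + [A Q object] + [R K S object] + [A R]
  take R:  [R I F K S object] + [Q object] + [R K S object] + [R]
  take I:  [I F K S object] + [Q object] + [K S object]
  take F:  [F K S object] + [Q object] + [K S object]
  take K:  [K S object] + [Q object] + [K S object]
  take S:  [S object] + [Q object] + [S object]
  take Q:  [object] + [Q object] + [object]
  take object:  [object] + [object] + [object]

J, M, O, A, R, I, F, K, S, Q, object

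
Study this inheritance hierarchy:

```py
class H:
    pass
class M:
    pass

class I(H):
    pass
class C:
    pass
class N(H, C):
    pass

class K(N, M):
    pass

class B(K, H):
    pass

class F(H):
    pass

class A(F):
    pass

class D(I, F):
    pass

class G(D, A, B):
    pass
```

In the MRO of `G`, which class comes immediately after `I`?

A

L[G] = G + merge(L[D], L[A], L[B], [D A B])
  take D:  [D I F H object] + [A F H object] + [B K N H C M object] + [D A B]
  take I:  [I F H object] + [A F H object] + [B K N H C M object] + [A B]
  take A:  [F H object] + [A F H object] + [B K N H C M object] + [A B]
  take F:  [F H object] + [F H object] + [B K N H C M object] + [B]
  take B:  [H object] + [H object] + [B K N H C M object] + [B]
  take K:  [H object] + [H object] + [K N H C M object]
  take N:  [H object] + [H object] + [N H C M object]
  take H:  [H object] + [H object] + [H C M object]
  take C:  [object] + [object] + [C M object]
  take M:  [object] + [object] + [M object]
  take object:  [object] + [object] + [object]
MRO: G D I A F B K N H C M object
I is at position 2; next is A.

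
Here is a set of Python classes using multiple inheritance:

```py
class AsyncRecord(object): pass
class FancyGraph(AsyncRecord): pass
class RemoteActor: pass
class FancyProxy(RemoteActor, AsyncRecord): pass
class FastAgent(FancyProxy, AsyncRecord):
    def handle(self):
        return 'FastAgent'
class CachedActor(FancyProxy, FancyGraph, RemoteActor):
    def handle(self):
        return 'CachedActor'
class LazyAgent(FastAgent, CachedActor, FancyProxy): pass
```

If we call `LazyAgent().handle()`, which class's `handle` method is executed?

L[LazyAgent] = LazyAgent + merge(L[FastAgent], L[CachedActor], L[FancyProxy], [FastAgent CachedActor FancyProxy])
  take FastAgent:  [FastAgent FancyProxy RemoteActor AsyncRecord object] + [CachedActor FancyProxy FancyGraph RemoteActor AsyncRecord object] + [FancyProxy RemoteActor AsyncRecord object] + [FastAgent CachedActor FancyProxy]
  take CachedActor:  [FancyProxy RemoteActor AsyncRecord object] + [CachedActor FancyProxy FancyGraph RemoteActor AsyncRecord object] + [FancyProxy RemoteActor AsyncRecord object] + [CachedActor FancyProxy]
  take FancyProxy:  [FancyProxy RemoteActor AsyncRecord object] + [FancyProxy FancyGraph RemoteActor AsyncRecord object] + [FancyProxy RemoteActor AsyncRecord object] + [FancyProxy]
  take FancyGraph:  [RemoteActor AsyncRecord object] + [FancyGraph RemoteActor AsyncRecord object] + [RemoteActor AsyncRecord object]
  take RemoteActor:  [RemoteActor AsyncRecord object] + [RemoteActor AsyncRecord object] + [RemoteActor AsyncRecord object]
  take AsyncRecord:  [AsyncRecord object] + [AsyncRecord object] + [AsyncRecord object]
  take object:  [object] + [object] + [object]
MRO: LazyAgent FastAgent CachedActor FancyProxy FancyGraph RemoteActor AsyncRecord object
handle is defined in: CachedActor, FastAgent. First along the MRO is FastAgent.

FastAgent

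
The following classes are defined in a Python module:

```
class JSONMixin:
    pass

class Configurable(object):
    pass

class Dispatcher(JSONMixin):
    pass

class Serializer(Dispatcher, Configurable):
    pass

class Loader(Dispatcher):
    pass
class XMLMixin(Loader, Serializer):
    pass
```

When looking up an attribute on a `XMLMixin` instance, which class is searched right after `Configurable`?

L[XMLMixin] = XMLMixin + merge(L[Loader], L[Serializer], [Loader Serializer])
  take Loader:  [Loader Dispatcher JSONMixin object] + [Serializer Dispatcher JSONMixin Configurable object] + [Loader Serializer]
  take Serializer:  [Dispatcher JSONMixin object] + [Serializer Dispatcher JSONMixin Configurable object] + [Serializer]
  take Dispatcher:  [Dispatcher JSONMixin object] + [Dispatcher JSONMixin Configurable object]
  take JSONMixin:  [JSONMixin object] + [JSONMixin Configurable object]
  take Configurable:  [object] + [Configurable object]
  take object:  [object] + [object]
MRO: XMLMixin Loader Serializer Dispatcher JSONMixin Configurable object
Configurable is at position 5; next is object.

object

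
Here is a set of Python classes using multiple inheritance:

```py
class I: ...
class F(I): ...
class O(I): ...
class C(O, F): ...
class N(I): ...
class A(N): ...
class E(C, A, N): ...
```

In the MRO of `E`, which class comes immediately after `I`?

object

L[E] = E + merge(L[C], L[A], L[N], [C A N])
  take C:  [C O F I object] + [A N I object] + [N I object] + [C A N]
  take O:  [O F I object] + [A N I object] + [N I object] + [A N]
  take F:  [F I object] + [A N I object] + [N I object] + [A N]
  take A:  [I object] + [A N I object] + [N I object] + [A N]
  take N:  [I object] + [N I object] + [N I object] + [N]
  take I:  [I object] + [I object] + [I object]
  take object:  [object] + [object] + [object]
MRO: E C O F A N I object
I is at position 6; next is object.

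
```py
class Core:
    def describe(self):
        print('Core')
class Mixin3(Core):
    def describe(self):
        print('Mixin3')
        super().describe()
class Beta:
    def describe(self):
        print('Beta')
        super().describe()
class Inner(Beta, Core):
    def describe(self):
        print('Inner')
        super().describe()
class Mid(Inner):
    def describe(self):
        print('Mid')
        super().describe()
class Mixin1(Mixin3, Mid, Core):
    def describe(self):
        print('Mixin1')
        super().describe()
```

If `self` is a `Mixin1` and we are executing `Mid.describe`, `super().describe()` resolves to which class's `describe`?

L[Mixin1] = Mixin1 + merge(L[Mixin3], L[Mid], L[Core], [Mixin3 Mid Core])
  take Mixin3:  [Mixin3 Core object] + [Mid Inner Beta Core object] + [Core object] + [Mixin3 Mid Core]
  take Mid:  [Core object] + [Mid Inner Beta Core object] + [Core object] + [Mid Core]
  take Inner:  [Core object] + [Inner Beta Core object] + [Core object] + [Core]
  take Beta:  [Core object] + [Beta Core object] + [Core object] + [Core]
  take Core:  [Core object] + [Core object] + [Core object] + [Core]
  take object:  [object] + [object] + [object]
MRO: Mixin1 Mixin3 Mid Inner Beta Core object
super() in Mid.describe on a Mixin1 instance goes to the class after Mid in Mixin1's MRO: Inner.

Inner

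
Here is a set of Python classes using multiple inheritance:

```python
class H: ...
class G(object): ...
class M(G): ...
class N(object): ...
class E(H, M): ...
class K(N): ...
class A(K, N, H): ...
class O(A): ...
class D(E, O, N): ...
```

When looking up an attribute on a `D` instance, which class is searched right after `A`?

L[D] = D + merge(L[E], L[O], L[N], [E O N])
  take E:  [E H M G object] + [O A K N H object] + [N object] + [E O N]
  take O:  [H M G object] + [O A K N H object] + [N object] + [O N]
  take A:  [H M G object] + [A K N H object] + [N object] + [N]
  take K:  [H M G object] + [K N H object] + [N object] + [N]
  take N:  [H M G object] + [N H object] + [N object] + [N]
  take H:  [H M G object] + [H object] + [object]
  take M:  [M G object] + [object] + [object]
  take G:  [G object] + [object] + [object]
  take object:  [object] + [object] + [object]
MRO: D E O A K N H M G object
A is at position 3; next is K.

K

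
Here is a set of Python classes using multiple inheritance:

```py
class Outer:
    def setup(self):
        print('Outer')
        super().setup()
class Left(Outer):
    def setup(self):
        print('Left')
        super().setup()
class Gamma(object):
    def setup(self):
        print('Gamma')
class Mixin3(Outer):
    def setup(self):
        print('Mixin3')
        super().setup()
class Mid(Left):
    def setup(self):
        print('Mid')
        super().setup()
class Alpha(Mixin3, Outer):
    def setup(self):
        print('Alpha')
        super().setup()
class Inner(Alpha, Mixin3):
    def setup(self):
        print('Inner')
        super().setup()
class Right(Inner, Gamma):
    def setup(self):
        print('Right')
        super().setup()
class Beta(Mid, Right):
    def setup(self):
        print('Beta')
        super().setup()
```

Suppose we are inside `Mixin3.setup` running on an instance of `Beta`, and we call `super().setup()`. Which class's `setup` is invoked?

L[Beta] = Beta + merge(L[Mid], L[Right], [Mid Right])
  take Mid:  [Mid Left Outer object] + [Right Inner Alpha Mixin3 Outer Gamma object] + [Mid Right]
  take Left:  [Left Outer object] + [Right Inner Alpha Mixin3 Outer Gamma object] + [Right]
  take Right:  [Outer object] + [Right Inner Alpha Mixin3 Outer Gamma object] + [Right]
  take Inner:  [Outer object] + [Inner Alpha Mixin3 Outer Gamma object]
  take Alpha:  [Outer object] + [Alpha Mixin3 Outer Gamma object]
  take Mixin3:  [Outer object] + [Mixin3 Outer Gamma object]
  take Outer:  [Outer object] + [Outer Gamma object]
  take Gamma:  [object] + [Gamma object]
  take object:  [object] + [object]
MRO: Beta Mid Left Right Inner Alpha Mixin3 Outer Gamma object
super() in Mixin3.setup on a Beta instance goes to the class after Mixin3 in Beta's MRO: Outer.

Outer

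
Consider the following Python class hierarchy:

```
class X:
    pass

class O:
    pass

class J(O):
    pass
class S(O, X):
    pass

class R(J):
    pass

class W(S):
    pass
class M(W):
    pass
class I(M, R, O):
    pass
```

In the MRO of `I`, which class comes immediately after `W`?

S

L[I] = I + merge(L[M], L[R], L[O], [M R O])
  take M:  [M W S O X object] + [R J O object] + [O object] + [M R O]
  take W:  [W S O X object] + [R J O object] + [O object] + [R O]
  take S:  [S O X object] + [R J O object] + [O object] + [R O]
  take R:  [O X object] + [R J O object] + [O object] + [R O]
  take J:  [O X object] + [J O object] + [O object] + [O]
  take O:  [O X object] + [O object] + [O object] + [O]
  take X:  [X object] + [object] + [object]
  take object:  [object] + [object] + [object]
MRO: I M W S R J O X object
W is at position 2; next is S.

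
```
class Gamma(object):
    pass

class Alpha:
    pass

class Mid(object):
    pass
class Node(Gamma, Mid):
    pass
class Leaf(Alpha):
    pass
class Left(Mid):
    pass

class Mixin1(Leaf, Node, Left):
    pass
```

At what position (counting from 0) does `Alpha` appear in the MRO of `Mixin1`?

2

L[Mixin1] = Mixin1 + merge(L[Leaf], L[Node], L[Left], [Leaf Node Left])
  take Leaf:  [Leaf Alpha object] + [Node Gamma Mid object] + [Left Mid object] + [Leaf Node Left]
  take Alpha:  [Alpha object] + [Node Gamma Mid object] + [Left Mid object] + [Node Left]
  take Node:  [object] + [Node Gamma Mid object] + [Left Mid object] + [Node Left]
  take Gamma:  [object] + [Gamma Mid object] + [Left Mid object] + [Left]
  take Left:  [object] + [Mid object] + [Left Mid object] + [Left]
  take Mid:  [object] + [Mid object] + [Mid object]
  take object:  [object] + [object] + [object]
MRO: Mixin1 Leaf Alpha Node Gamma Left Mid object
Alpha sits at index 2.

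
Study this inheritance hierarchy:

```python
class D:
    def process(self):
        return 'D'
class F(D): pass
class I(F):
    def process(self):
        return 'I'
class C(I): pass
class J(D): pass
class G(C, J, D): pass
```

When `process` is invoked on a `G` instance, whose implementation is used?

I

L[G] = G + merge(L[C], L[J], L[D], [C J D])
  take C:  [C I F D object] + [J D object] + [D object] + [C J D]
  take I:  [I F D object] + [J D object] + [D object] + [J D]
  take F:  [F D object] + [J D object] + [D object] + [J D]
  take J:  [D object] + [J D object] + [D object] + [J D]
  take D:  [D object] + [D object] + [D object] + [D]
  take object:  [object] + [object] + [object]
MRO: G C I F J D object
process is defined in: D, I. First along the MRO is I.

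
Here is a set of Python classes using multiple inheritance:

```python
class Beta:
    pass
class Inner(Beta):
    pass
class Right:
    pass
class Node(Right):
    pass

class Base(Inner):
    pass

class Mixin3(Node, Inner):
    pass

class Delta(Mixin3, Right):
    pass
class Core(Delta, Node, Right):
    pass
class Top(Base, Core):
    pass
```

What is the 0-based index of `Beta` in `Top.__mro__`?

L[Top] = Top + merge(L[Base], L[Core], [Base Core])
  take Base:  [Base Inner Beta object] + [Core Delta Mixin3 Node Right Inner Beta object] + [Base Core]
  take Core:  [Inner Beta object] + [Core Delta Mixin3 Node Right Inner Beta object] + [Core]
  take Delta:  [Inner Beta object] + [Delta Mixin3 Node Right Inner Beta object]
  take Mixin3:  [Inner Beta object] + [Mixin3 Node Right Inner Beta object]
  take Node:  [Inner Beta object] + [Node Right Inner Beta object]
  take Right:  [Inner Beta object] + [Right Inner Beta object]
  take Inner:  [Inner Beta object] + [Inner Beta object]
  take Beta:  [Beta object] + [Beta object]
  take object:  [object] + [object]
MRO: Top Base Core Delta Mixin3 Node Right Inner Beta object
Beta sits at index 8.

8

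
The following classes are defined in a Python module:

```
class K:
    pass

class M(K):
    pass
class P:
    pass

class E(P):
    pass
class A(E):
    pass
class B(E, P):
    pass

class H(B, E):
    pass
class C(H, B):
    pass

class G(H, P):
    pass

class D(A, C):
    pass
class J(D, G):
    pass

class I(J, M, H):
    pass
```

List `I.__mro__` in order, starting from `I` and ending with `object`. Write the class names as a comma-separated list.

I, J, D, A, C, G, M, H, B, E, P, K, object

L[I] = I + merge(L[J], L[M], L[H], [J M H])
  take J:  [J D A C G H B E P object] + [M K object] + [H B E P object] + [J M H]
  take D:  [D A C G H B E P object] + [M K object] + [H B E P object] + [M H]
  take A:  [A C G H B E P object] + [M K object] + [H B E P object] + [M H]
  take C:  [C G H B E P object] + [M K object] + [H B E P object] + [M H]
  take G:  [G H B E P object] + [M K object] + [H B E P object] + [M H]
  take M:  [H B E P object] + [M K object] + [H B E P object] + [M H]
  take H:  [H B E P object] + [K object] + [H B E P object] + [H]
  take B:  [B E P object] + [K object] + [B E P object]
  take E:  [E P object] + [K object] + [E P object]
  take P:  [P object] + [K object] + [P object]
  take K:  [object] + [K object] + [object]
  take object:  [object] + [object] + [object]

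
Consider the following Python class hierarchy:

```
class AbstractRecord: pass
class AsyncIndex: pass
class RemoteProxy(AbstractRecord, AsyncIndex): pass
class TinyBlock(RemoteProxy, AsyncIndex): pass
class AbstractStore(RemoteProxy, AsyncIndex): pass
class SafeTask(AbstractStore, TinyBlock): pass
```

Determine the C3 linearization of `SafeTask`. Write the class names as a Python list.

L[SafeTask] = SafeTask + merge(L[AbstractStore], L[TinyBlock], [AbstractStore TinyBlock])
  take AbstractStore:  [AbstractStore RemoteProxy AbstractRecord AsyncIndex object] + [TinyBlock RemoteProxy AbstractRecord AsyncIndex object] + [AbstractStore TinyBlock]
  take TinyBlock:  [RemoteProxy AbstractRecord AsyncIndex object] + [TinyBlock RemoteProxy AbstractRecord AsyncIndex object] + [TinyBlock]
  take RemoteProxy:  [RemoteProxy AbstractRecord AsyncIndex object] + [RemoteProxy AbstractRecord AsyncIndex object]
  take AbstractRecord:  [AbstractRecord AsyncIndex object] + [AbstractRecord AsyncIndex object]
  take AsyncIndex:  [AsyncIndex object] + [AsyncIndex object]
  take object:  [object] + [object]

[SafeTask, AbstractStore, TinyBlock, RemoteProxy, AbstractRecord, AsyncIndex, object]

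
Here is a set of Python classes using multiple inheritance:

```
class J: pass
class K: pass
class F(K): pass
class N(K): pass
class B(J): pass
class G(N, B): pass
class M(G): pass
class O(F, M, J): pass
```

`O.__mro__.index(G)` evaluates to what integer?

3

L[O] = O + merge(L[F], L[M], L[J], [F M J])
  take F:  [F K object] + [M G N K B J object] + [J object] + [F M J]
  take M:  [K object] + [M G N K B J object] + [J object] + [M J]
  take G:  [K object] + [G N K B J object] + [J object] + [J]
  take N:  [K object] + [N K B J object] + [J object] + [J]
  take K:  [K object] + [K B J object] + [J object] + [J]
  take B:  [object] + [B J object] + [J object] + [J]
  take J:  [object] + [J object] + [J object] + [J]
  take object:  [object] + [object] + [object]
MRO: O F M G N K B J object
G sits at index 3.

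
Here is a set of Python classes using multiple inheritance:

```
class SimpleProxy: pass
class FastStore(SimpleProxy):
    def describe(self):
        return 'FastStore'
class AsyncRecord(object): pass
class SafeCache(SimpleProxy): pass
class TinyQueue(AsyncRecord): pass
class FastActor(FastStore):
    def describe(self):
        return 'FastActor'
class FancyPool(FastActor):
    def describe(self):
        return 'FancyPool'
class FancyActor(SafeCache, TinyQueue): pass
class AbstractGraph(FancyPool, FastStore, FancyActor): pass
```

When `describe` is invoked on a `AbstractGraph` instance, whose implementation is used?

L[AbstractGraph] = AbstractGraph + merge(L[FancyPool], L[FastStore], L[FancyActor], [FancyPool FastStore FancyActor])
  take FancyPool:  [FancyPool FastActor FastStore SimpleProxy object] + [FastStore SimpleProxy object] + [FancyActor SafeCache SimpleProxy TinyQueue AsyncRecord object] + [FancyPool FastStore FancyActor]
  take FastActor:  [FastActor FastStore SimpleProxy object] + [FastStore SimpleProxy object] + [FancyActor SafeCache SimpleProxy TinyQueue AsyncRecord object] + [FastStore FancyActor]
  take FastStore:  [FastStore SimpleProxy object] + [FastStore SimpleProxy object] + [FancyActor SafeCache SimpleProxy TinyQueue AsyncRecord object] + [FastStore FancyActor]
  take FancyActor:  [SimpleProxy object] + [SimpleProxy object] + [FancyActor SafeCache SimpleProxy TinyQueue AsyncRecord object] + [FancyActor]
  take SafeCache:  [SimpleProxy object] + [SimpleProxy object] + [SafeCache SimpleProxy TinyQueue AsyncRecord object]
  take SimpleProxy:  [SimpleProxy object] + [SimpleProxy object] + [SimpleProxy TinyQueue AsyncRecord object]
  take TinyQueue:  [object] + [object] + [TinyQueue AsyncRecord object]
  take AsyncRecord:  [object] + [object] + [AsyncRecord object]
  take object:  [object] + [object] + [object]
MRO: AbstractGraph FancyPool FastActor FastStore FancyActor SafeCache SimpleProxy TinyQueue AsyncRecord object
describe is defined in: FancyPool, FastActor, FastStore. First along the MRO is FancyPool.

FancyPool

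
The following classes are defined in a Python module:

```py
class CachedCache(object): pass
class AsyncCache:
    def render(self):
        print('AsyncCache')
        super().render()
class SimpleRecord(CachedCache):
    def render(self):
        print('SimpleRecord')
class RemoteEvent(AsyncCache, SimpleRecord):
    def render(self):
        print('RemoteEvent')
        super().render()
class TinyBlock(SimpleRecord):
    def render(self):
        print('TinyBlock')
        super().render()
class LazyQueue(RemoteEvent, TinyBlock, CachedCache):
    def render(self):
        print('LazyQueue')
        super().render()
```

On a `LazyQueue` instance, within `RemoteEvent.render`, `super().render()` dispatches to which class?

AsyncCache

L[LazyQueue] = LazyQueue + merge(L[RemoteEvent], L[TinyBlock], L[CachedCache], [RemoteEvent TinyBlock CachedCache])
  take RemoteEvent:  [RemoteEvent AsyncCache SimpleRecord CachedCache object] + [TinyBlock SimpleRecord CachedCache object] + [CachedCache object] + [RemoteEvent TinyBlock CachedCache]
  take AsyncCache:  [AsyncCache SimpleRecord CachedCache object] + [TinyBlock SimpleRecord CachedCache object] + [CachedCache object] + [TinyBlock CachedCache]
  take TinyBlock:  [SimpleRecord CachedCache object] + [TinyBlock SimpleRecord CachedCache object] + [CachedCache object] + [TinyBlock CachedCache]
  take SimpleRecord:  [SimpleRecord CachedCache object] + [SimpleRecord CachedCache object] + [CachedCache object] + [CachedCache]
  take CachedCache:  [CachedCache object] + [CachedCache object] + [CachedCache object] + [CachedCache]
  take object:  [object] + [object] + [object]
MRO: LazyQueue RemoteEvent AsyncCache TinyBlock SimpleRecord CachedCache object
super() in RemoteEvent.render on a LazyQueue instance goes to the class after RemoteEvent in LazyQueue's MRO: AsyncCache.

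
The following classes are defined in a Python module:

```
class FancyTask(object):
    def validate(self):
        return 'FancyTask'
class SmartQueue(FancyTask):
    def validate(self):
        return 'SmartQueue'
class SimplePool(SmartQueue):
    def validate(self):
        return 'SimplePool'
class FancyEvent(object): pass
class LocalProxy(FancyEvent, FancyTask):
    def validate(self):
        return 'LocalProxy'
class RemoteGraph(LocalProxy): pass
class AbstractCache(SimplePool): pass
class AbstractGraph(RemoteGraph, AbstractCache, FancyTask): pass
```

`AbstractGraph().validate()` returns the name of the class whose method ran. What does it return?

L[AbstractGraph] = AbstractGraph + merge(L[RemoteGraph], L[AbstractCache], L[FancyTask], [RemoteGraph AbstractCache FancyTask])
  take RemoteGraph:  [RemoteGraph LocalProxy FancyEvent FancyTask object] + [AbstractCache SimplePool SmartQueue FancyTask object] + [FancyTask object] + [RemoteGraph AbstractCache FancyTask]
  take LocalProxy:  [LocalProxy FancyEvent FancyTask object] + [AbstractCache SimplePool SmartQueue FancyTask object] + [FancyTask object] + [AbstractCache FancyTask]
  take FancyEvent:  [FancyEvent FancyTask object] + [AbstractCache SimplePool SmartQueue FancyTask object] + [FancyTask object] + [AbstractCache FancyTask]
  take AbstractCache:  [FancyTask object] + [AbstractCache SimplePool SmartQueue FancyTask object] + [FancyTask object] + [AbstractCache FancyTask]
  take SimplePool:  [FancyTask object] + [SimplePool SmartQueue FancyTask object] + [FancyTask object] + [FancyTask]
  take SmartQueue:  [FancyTask object] + [SmartQueue FancyTask object] + [FancyTask object] + [FancyTask]
  take FancyTask:  [FancyTask object] + [FancyTask object] + [FancyTask object] + [FancyTask]
  take object:  [object] + [object] + [object]
MRO: AbstractGraph RemoteGraph LocalProxy FancyEvent AbstractCache SimplePool SmartQueue FancyTask object
validate is defined in: FancyTask, LocalProxy, SimplePool, SmartQueue. First along the MRO is LocalProxy.

LocalProxy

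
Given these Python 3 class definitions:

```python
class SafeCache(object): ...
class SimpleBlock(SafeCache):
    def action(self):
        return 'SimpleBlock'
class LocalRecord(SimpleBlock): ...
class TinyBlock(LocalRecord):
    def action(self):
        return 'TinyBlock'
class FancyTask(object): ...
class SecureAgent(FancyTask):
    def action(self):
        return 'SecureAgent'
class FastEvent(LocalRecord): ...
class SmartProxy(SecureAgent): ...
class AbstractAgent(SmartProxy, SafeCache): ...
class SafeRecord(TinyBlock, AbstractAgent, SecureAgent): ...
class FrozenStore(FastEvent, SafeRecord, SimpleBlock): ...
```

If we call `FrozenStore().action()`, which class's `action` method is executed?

L[FrozenStore] = FrozenStore + merge(L[FastEvent], L[SafeRecord], L[SimpleBlock], [FastEvent SafeRecord SimpleBlock])
  take FastEvent:  [FastEvent LocalRecord SimpleBlock SafeCache object] + [SafeRecord TinyBlock LocalRecord SimpleBlock AbstractAgent SmartProxy SecureAgent FancyTask SafeCache object] + [SimpleBlock SafeCache object] + [FastEvent SafeRecord SimpleBlock]
  take SafeRecord:  [LocalRecord SimpleBlock SafeCache object] + [SafeRecord TinyBlock LocalRecord SimpleBlock AbstractAgent SmartProxy SecureAgent FancyTask SafeCache object] + [SimpleBlock SafeCache object] + [SafeRecord SimpleBlock]
  take TinyBlock:  [LocalRecord SimpleBlock SafeCache object] + [TinyBlock LocalRecord SimpleBlock AbstractAgent SmartProxy SecureAgent FancyTask SafeCache object] + [SimpleBlock SafeCache object] + [SimpleBlock]
  take LocalRecord:  [LocalRecord SimpleBlock SafeCache object] + [LocalRecord SimpleBlock AbstractAgent SmartProxy SecureAgent FancyTask SafeCache object] + [SimpleBlock SafeCache object] + [SimpleBlock]
  take SimpleBlock:  [SimpleBlock SafeCache object] + [SimpleBlock AbstractAgent SmartProxy SecureAgent FancyTask SafeCache object] + [SimpleBlock SafeCache object] + [SimpleBlock]
  take AbstractAgent:  [SafeCache object] + [AbstractAgent SmartProxy SecureAgent FancyTask SafeCache object] + [SafeCache object]
  take SmartProxy:  [SafeCache object] + [SmartProxy SecureAgent FancyTask SafeCache object] + [SafeCache object]
  take SecureAgent:  [SafeCache object] + [SecureAgent FancyTask SafeCache object] + [SafeCache object]
  take FancyTask:  [SafeCache object] + [FancyTask SafeCache object] + [SafeCache object]
  take SafeCache:  [SafeCache object] + [SafeCache object] + [SafeCache object]
  take object:  [object] + [object] + [object]
MRO: FrozenStore FastEvent SafeRecord TinyBlock LocalRecord SimpleBlock AbstractAgent SmartProxy SecureAgent FancyTask SafeCache object
action is defined in: SecureAgent, SimpleBlock, TinyBlock. First along the MRO is TinyBlock.

TinyBlock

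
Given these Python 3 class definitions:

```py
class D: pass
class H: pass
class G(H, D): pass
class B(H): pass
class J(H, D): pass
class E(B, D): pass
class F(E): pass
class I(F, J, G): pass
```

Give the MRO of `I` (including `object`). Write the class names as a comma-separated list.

L[I] = I + merge(L[F], L[J], L[G], [F J G])
  take F:  [F E B H D object] + [J H D object] + [G H D object] + [F J G]
  take E:  [E B H D object] + [J H D object] + [G H D object] + [J G]
  take B:  [B H D object] + [J H D object] + [G H D object] + [J G]
  take J:  [H D object] + [J H D object] + [G H D object] + [J G]
  take G:  [H D object] + [H D object] + [G H D object] + [G]
  take H:  [H D object] + [H D object] + [H D object]
  take D:  [D object] + [D object] + [D object]
  take object:  [object] + [object] + [object]

I, F, E, B, J, G, H, D, object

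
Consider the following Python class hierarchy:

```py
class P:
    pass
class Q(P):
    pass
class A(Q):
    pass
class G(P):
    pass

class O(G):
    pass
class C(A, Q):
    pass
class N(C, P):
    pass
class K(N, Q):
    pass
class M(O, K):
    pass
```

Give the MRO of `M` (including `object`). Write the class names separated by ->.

L[M] = M + merge(L[O], L[K], [O K])
  take O:  [O G P object] + [K N C A Q P object] + [O K]
  take G:  [G P object] + [K N C A Q P object] + [K]
  take K:  [P object] + [K N C A Q P object] + [K]
  take N:  [P object] + [N C A Q P object]
  take C:  [P object] + [C A Q P object]
  take A:  [P object] + [A Q P object]
  take Q:  [P object] + [Q P object]
  take P:  [P object] + [P object]
  take object:  [object] + [object]

M -> O -> G -> K -> N -> C -> A -> Q -> P -> object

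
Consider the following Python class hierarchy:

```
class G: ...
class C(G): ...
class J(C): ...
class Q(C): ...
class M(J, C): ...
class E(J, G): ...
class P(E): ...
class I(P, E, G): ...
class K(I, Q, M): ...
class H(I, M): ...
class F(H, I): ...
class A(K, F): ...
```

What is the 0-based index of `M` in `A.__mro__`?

L[A] = A + merge(L[K], L[F], [K F])
  take K:  [K I P E Q M J C G object] + [F H I P E M J C G object] + [K F]
  take F:  [I P E Q M J C G object] + [F H I P E M J C G object] + [F]
  take H:  [I P E Q M J C G object] + [H I P E M J C G object]
  take I:  [I P E Q M J C G object] + [I P E M J C G object]
  take P:  [P E Q M J C G object] + [P E M J C G object]
  take E:  [E Q M J C G object] + [E M J C G object]
  take Q:  [Q M J C G object] + [M J C G object]
  take M:  [M J C G object] + [M J C G object]
  take J:  [J C G object] + [J C G object]
  take C:  [C G object] + [C G object]
  take G:  [G object] + [G object]
  take object:  [object] + [object]
MRO: A K F H I P E Q M J C G object
M sits at index 8.

8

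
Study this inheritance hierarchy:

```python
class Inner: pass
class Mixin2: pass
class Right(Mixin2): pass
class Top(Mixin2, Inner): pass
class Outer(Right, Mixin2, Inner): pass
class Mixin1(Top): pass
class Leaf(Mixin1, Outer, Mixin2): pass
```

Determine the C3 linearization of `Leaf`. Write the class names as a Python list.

[Leaf, Mixin1, Top, Outer, Right, Mixin2, Inner, object]

L[Leaf] = Leaf + merge(L[Mixin1], L[Outer], L[Mixin2], [Mixin1 Outer Mixin2])
  take Mixin1:  [Mixin1 Top Mixin2 Inner object] + [Outer Right Mixin2 Inner object] + [Mixin2 object] + [Mixin1 Outer Mixin2]
  take Top:  [Top Mixin2 Inner object] + [Outer Right Mixin2 Inner object] + [Mixin2 object] + [Outer Mixin2]
  take Outer:  [Mixin2 Inner object] + [Outer Right Mixin2 Inner object] + [Mixin2 object] + [Outer Mixin2]
  take Right:  [Mixin2 Inner object] + [Right Mixin2 Inner object] + [Mixin2 object] + [Mixin2]
  take Mixin2:  [Mixin2 Inner object] + [Mixin2 Inner object] + [Mixin2 object] + [Mixin2]
  take Inner:  [Inner object] + [Inner object] + [object]
  take object:  [object] + [object] + [object]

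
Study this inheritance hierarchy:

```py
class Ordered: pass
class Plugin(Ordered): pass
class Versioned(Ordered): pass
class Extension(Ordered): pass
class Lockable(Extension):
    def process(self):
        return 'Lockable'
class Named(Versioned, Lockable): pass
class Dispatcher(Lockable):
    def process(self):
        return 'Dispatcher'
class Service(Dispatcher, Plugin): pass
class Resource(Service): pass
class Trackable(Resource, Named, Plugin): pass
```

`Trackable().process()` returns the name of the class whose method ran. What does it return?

Dispatcher

L[Trackable] = Trackable + merge(L[Resource], L[Named], L[Plugin], [Resource Named Plugin])
  take Resource:  [Resource Service Dispatcher Lockable Extension Plugin Ordered object] + [Named Versioned Lockable Extension Ordered object] + [Plugin Ordered object] + [Resource Named Plugin]
  take Service:  [Service Dispatcher Lockable Extension Plugin Ordered object] + [Named Versioned Lockable Extension Ordered object] + [Plugin Ordered object] + [Named Plugin]
  take Dispatcher:  [Dispatcher Lockable Extension Plugin Ordered object] + [Named Versioned Lockable Extension Ordered object] + [Plugin Ordered object] + [Named Plugin]
  take Named:  [Lockable Extension Plugin Ordered object] + [Named Versioned Lockable Extension Ordered object] + [Plugin Ordered object] + [Named Plugin]
  take Versioned:  [Lockable Extension Plugin Ordered object] + [Versioned Lockable Extension Ordered object] + [Plugin Ordered object] + [Plugin]
  take Lockable:  [Lockable Extension Plugin Ordered object] + [Lockable Extension Ordered object] + [Plugin Ordered object] + [Plugin]
  take Extension:  [Extension Plugin Ordered object] + [Extension Ordered object] + [Plugin Ordered object] + [Plugin]
  take Plugin:  [Plugin Ordered object] + [Ordered object] + [Plugin Ordered object] + [Plugin]
  take Ordered:  [Ordered object] + [Ordered object] + [Ordered object]
  take object:  [object] + [object] + [object]
MRO: Trackable Resource Service Dispatcher Named Versioned Lockable Extension Plugin Ordered object
process is defined in: Dispatcher, Lockable. First along the MRO is Dispatcher.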